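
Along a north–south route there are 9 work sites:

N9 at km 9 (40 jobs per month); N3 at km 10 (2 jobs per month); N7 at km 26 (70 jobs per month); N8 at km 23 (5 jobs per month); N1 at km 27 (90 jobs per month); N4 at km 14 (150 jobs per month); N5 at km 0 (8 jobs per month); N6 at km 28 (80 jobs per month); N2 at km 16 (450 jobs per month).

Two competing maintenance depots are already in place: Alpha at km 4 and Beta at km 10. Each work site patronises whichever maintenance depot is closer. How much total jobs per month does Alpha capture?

8

The indifferent point is the midpoint (4+10)/2 = 7; work sites left of it (closer to Alpha at 4) go to Alpha, those right go to Beta.
  N5 at 0 (w=8) → Alpha
  N9 at 9 (w=40) → Beta
  N3 at 10 (w=2) → Beta
  N4 at 14 (w=150) → Beta
  N2 at 16 (w=450) → Beta
  N8 at 23 (w=5) → Beta
  N7 at 26 (w=70) → Beta
  N1 at 27 (w=90) → Beta
  N6 at 28 (w=80) → Beta
Alpha captures 8; Beta captures 887.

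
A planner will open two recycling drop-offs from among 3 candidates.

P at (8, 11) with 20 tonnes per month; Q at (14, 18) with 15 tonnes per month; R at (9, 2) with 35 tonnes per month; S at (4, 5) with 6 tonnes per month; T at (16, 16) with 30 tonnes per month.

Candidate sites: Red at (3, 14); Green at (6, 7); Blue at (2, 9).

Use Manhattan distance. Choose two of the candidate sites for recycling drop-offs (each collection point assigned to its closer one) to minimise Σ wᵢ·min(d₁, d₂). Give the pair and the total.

Evaluate every pair (each demand assigned to the nearer of the two):
  {Red, Green}: total = 1099
  {Green, Blue}: total = 1279
  {Red, Blue}: total = 1361
Best pair: {Red, Green} with total 1099.

{Red, Green}, total 1099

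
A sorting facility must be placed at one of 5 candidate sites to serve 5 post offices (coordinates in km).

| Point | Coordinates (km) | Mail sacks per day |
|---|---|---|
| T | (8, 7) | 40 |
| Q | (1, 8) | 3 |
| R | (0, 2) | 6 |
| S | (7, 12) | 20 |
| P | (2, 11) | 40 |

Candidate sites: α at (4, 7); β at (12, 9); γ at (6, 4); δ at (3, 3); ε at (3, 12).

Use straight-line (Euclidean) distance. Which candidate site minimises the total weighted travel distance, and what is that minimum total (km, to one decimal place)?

ε, total 495.5 km

Total weighted distance at each candidate:
  α (4, 7): total = 503.4
  β (12, 9): total = 819.9
  γ (6, 4): total = 685.1
  δ (3, 3): total = 810.7
  ε (3, 12): total = 495.5
Minimum is at ε with total 495.5 km.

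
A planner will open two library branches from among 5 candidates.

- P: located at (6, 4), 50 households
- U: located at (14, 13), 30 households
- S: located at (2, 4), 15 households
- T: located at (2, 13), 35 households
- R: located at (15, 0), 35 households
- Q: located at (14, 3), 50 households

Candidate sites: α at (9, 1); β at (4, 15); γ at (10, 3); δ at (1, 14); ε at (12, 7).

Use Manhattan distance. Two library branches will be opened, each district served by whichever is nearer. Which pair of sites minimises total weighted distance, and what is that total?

Evaluate every pair (each demand assigned to the nearer of the two):
  {γ, δ}: total = 1355
  {β, γ}: total = 1365
  {α, δ}: total = 1535
  {α, β}: total = 1545
  {δ, ε}: total = 1575
  {γ, ε}: total = 1665
  {β, ε}: total = 1675
  {α, ε}: total = 1795
  {α, γ}: total = 1880
  {β, δ}: total = 3255
Best pair: {γ, δ} with total 1355.

{γ, δ}, total 1355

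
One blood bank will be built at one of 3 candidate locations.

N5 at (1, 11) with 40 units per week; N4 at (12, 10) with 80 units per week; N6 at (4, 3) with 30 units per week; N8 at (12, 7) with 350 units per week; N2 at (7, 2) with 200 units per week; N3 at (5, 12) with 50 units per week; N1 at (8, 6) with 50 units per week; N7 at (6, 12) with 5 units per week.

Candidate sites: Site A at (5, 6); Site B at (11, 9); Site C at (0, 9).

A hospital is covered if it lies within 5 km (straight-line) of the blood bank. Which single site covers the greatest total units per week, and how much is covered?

Coverage radius r = 5 km; a point is covered iff (Δx)²+(Δy)² ≤ 5² = 25.
  Site A (5, 6): covers {N6, N2, N1} → 280
  Site B (11, 9): covers {N4, N8, N1} → 480
  Site C (0, 9): covers {N5} → 40
Maximum coverage at Site B: 480 units per week.

Site B, covering 480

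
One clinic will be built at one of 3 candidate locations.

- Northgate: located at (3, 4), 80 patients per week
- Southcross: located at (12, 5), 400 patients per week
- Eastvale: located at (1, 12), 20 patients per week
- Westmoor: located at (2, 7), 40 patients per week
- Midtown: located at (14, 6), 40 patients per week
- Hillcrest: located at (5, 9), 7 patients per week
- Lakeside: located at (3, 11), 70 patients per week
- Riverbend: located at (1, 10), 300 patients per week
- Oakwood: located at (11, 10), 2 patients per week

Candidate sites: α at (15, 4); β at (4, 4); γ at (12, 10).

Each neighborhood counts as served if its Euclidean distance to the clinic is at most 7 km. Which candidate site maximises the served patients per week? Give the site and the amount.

γ, covering 442

Coverage radius r = 7 km; a point is covered iff (Δx)²+(Δy)² ≤ 7² = 49.
  α (15, 4): covers {Southcross, Midtown} → 440
  β (4, 4): covers {Northgate, Westmoor, Hillcrest, Riverbend} → 427
  γ (12, 10): covers {Southcross, Midtown, Oakwood} → 442
Maximum coverage at γ: 442 patients per week.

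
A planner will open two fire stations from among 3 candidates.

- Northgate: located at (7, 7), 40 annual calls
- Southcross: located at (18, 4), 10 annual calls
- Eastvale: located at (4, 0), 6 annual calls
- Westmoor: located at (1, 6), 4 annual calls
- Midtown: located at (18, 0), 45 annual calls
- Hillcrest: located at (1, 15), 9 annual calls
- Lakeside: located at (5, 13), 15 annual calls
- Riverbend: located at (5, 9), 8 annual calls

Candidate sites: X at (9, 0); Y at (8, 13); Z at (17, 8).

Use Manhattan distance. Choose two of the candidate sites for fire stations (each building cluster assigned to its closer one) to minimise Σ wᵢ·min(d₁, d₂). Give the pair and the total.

{Y, Z}, total 1075

Evaluate every pair (each demand assigned to the nearer of the two):
  {Y, Z}: total = 1075
  {X, Y}: total = 1083
  {X, Z}: total = 1467
Best pair: {Y, Z} with total 1075.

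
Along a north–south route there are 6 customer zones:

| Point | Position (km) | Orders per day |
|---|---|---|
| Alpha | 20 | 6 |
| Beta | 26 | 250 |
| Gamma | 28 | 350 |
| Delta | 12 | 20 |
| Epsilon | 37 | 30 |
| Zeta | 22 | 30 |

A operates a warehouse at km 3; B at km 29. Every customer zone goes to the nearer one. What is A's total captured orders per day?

20

The indifferent point is the midpoint (3+29)/2 = 16; customer zones left of it (closer to A at 3) go to A, those right go to B.
  Delta at 12 (w=20) → A
  Alpha at 20 (w=6) → B
  Zeta at 22 (w=30) → B
  Beta at 26 (w=250) → B
  Gamma at 28 (w=350) → B
  Epsilon at 37 (w=30) → B
A captures 20; B captures 666.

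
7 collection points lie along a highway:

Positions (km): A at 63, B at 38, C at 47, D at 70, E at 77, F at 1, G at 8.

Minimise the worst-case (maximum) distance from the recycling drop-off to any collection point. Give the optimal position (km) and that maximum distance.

The 1-center on a line is the midpoint of the two extreme points: leftmost at 1, rightmost at 77.
Optimal location = (1 + 77)/2 = 39; maximum distance = (77 − 1)/2 = 38.

location 39, max distance 38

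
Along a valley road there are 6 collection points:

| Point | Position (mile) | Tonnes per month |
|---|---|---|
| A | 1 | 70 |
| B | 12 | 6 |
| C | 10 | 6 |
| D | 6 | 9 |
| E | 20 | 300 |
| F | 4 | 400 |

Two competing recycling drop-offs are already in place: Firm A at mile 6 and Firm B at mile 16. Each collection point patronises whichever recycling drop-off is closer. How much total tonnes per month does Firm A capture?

485

The indifferent point is the midpoint (6+16)/2 = 11; collection points left of it (closer to Firm A at 6) go to Firm A, those right go to Firm B.
  A at 1 (w=70) → Firm A
  F at 4 (w=400) → Firm A
  D at 6 (w=9) → Firm A
  C at 10 (w=6) → Firm A
  B at 12 (w=6) → Firm B
  E at 20 (w=300) → Firm B
Firm A captures 485; Firm B captures 306.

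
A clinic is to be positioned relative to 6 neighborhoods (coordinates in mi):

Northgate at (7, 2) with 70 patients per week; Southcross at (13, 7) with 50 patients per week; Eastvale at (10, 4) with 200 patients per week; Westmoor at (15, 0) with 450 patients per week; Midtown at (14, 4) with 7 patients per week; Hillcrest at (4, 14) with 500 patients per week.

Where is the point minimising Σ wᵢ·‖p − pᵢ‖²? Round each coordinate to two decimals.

The minimiser of Σwᵢ‖p−pᵢ‖² is the weighted centroid p* = (Σwᵢpᵢ)/(Σwᵢ).
Σwᵢ = 1277.
Σwᵢxᵢ = 70·7 + 50·13 + 200·10 + 450·15 + 7·14 + 500·4 = 11988.
Σwᵢyᵢ = 70·2 + 50·7 + 200·4 + 450·0 + 7·4 + 500·14 = 8318.
x* = 11988/1277 = 9.39, y* = 8318/1277 = 6.51.

(9.39, 6.51)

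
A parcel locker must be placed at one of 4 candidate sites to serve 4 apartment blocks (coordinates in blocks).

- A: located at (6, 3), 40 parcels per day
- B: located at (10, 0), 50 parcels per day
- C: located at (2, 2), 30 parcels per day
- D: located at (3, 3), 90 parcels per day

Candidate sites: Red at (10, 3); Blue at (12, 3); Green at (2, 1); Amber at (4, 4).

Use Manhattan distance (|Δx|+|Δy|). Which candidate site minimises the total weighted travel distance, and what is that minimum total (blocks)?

Total weighted distance at each candidate:
  Red (10, 3): total = 1210
  Blue (12, 3): total = 1630
  Green (2, 1): total = 990
  Amber (4, 4): total = 920
Minimum is at Amber with total 920 blocks.

Amber, total 920 blocks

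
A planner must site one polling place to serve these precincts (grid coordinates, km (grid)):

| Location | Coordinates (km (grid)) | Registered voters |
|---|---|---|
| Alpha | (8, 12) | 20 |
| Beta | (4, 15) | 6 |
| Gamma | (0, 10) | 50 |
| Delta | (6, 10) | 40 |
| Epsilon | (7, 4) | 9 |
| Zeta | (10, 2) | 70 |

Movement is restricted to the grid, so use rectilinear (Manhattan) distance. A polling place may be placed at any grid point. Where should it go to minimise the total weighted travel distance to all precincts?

Manhattan distance separates: Σwᵢ(|x−xᵢ|+|y−yᵢ|) = Σwᵢ|x−xᵢ| + Σwᵢ|y−yᵢ|, so x and y are optimised independently as 1-D weighted medians.
Total weight W = 195; half = 97.5.
x-coordinate, sorted with cumulative weight:
  x=0 (Gamma, w=50) cum 50
  x=4 (Beta, w=6) cum 56
  x=6 (Delta, w=40) cum 96
  x=7 (Epsilon, w=9) cum 105  ← median
  x=8 (Alpha, w=20) cum 125
  x=10 (Zeta, w=70) cum 195
⇒ x* = 7
y-coordinate, sorted with cumulative weight:
  y=2 (Zeta, w=70) cum 70
  y=4 (Epsilon, w=9) cum 79
  y=10 (Gamma, w=50) cum 129  ← median
  y=10 (Delta, w=40) cum 169
  y=12 (Alpha, w=20) cum 189
  y=15 (Beta, w=6) cum 195
⇒ y* = 10

(7, 10)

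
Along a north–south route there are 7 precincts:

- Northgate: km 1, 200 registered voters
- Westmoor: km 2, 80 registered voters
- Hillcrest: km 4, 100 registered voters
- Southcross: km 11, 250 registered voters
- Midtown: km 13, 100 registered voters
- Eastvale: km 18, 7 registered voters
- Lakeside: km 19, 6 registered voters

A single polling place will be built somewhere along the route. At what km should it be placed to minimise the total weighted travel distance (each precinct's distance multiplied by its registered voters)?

x = 4

For a sum of weighted absolute distances on a line, the optimum is the weighted median (not the mean). Total weight W = 743; half-weight = 371.5.
Sort by position and accumulate weight:
  km 1 (Northgate, w=200) → cum 200
  km 2 (Westmoor, w=80) → cum 280
  km 4 (Hillcrest, w=100) → cum 380  ≥ 371.5 → median here
  km 11 (Southcross, w=250) → cum 630
  km 13 (Midtown, w=100) → cum 730
  km 18 (Eastvale, w=7) → cum 737
  km 19 (Lakeside, w=6) → cum 743
Optimal location: km 4.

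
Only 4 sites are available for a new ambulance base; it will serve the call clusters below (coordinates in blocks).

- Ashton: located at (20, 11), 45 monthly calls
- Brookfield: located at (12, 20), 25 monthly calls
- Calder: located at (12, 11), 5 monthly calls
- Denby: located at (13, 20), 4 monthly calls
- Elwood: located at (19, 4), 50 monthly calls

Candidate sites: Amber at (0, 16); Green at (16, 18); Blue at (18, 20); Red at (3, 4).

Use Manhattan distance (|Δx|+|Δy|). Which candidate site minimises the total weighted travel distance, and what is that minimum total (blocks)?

Green, total 1570 blocks

Total weighted distance at each candidate:
  Amber (0, 16): total = 3228
  Green (16, 18): total = 1570
  Blue (18, 20): total = 1590
  Red (3, 4): total = 2689
Minimum is at Green with total 1570 blocks.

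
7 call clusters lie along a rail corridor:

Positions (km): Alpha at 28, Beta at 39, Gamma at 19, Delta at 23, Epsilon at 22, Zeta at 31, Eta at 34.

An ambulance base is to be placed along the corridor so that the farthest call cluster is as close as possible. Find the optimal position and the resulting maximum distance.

The 1-center on a line is the midpoint of the two extreme points: leftmost at 19, rightmost at 39.
Optimal location = (19 + 39)/2 = 29; maximum distance = (39 − 19)/2 = 10.

location 29, max distance 10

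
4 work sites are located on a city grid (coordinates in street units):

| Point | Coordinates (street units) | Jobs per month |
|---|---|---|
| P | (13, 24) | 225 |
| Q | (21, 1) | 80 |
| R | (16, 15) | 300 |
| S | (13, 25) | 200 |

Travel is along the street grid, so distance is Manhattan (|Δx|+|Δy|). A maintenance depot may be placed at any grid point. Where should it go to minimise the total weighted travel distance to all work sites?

Manhattan distance separates: Σwᵢ(|x−xᵢ|+|y−yᵢ|) = Σwᵢ|x−xᵢ| + Σwᵢ|y−yᵢ|, so x and y are optimised independently as 1-D weighted medians.
Total weight W = 805; half = 402.5.
x-coordinate, sorted with cumulative weight:
  x=13 (P, w=225) cum 225
  x=13 (S, w=200) cum 425  ← median
  x=16 (R, w=300) cum 725
  x=21 (Q, w=80) cum 805
⇒ x* = 13
y-coordinate, sorted with cumulative weight:
  y=1 (Q, w=80) cum 80
  y=15 (R, w=300) cum 380
  y=24 (P, w=225) cum 605  ← median
  y=25 (S, w=200) cum 805
⇒ y* = 24

(13, 24)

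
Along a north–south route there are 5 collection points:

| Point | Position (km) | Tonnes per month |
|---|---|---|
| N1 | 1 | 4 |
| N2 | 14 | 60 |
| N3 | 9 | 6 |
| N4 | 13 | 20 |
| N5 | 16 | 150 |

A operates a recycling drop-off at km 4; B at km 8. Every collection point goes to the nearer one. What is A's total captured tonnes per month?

The indifferent point is the midpoint (4+8)/2 = 6; collection points left of it (closer to A at 4) go to A, those right go to B.
  N1 at 1 (w=4) → A
  N3 at 9 (w=6) → B
  N4 at 13 (w=20) → B
  N2 at 14 (w=60) → B
  N5 at 16 (w=150) → B
A captures 4; B captures 236.

4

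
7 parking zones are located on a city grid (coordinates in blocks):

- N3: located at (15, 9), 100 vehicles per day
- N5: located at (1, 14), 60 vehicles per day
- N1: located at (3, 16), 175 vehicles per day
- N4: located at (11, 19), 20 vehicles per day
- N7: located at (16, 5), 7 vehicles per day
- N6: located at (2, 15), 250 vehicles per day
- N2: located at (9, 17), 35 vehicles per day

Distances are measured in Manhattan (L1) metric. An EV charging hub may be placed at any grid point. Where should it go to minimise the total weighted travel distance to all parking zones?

Manhattan distance separates: Σwᵢ(|x−xᵢ|+|y−yᵢ|) = Σwᵢ|x−xᵢ| + Σwᵢ|y−yᵢ|, so x and y are optimised independently as 1-D weighted medians.
Total weight W = 647; half = 323.5.
x-coordinate, sorted with cumulative weight:
  x=1 (N5, w=60) cum 60
  x=2 (N6, w=250) cum 310
  x=3 (N1, w=175) cum 485  ← median
  x=9 (N2, w=35) cum 520
  x=11 (N4, w=20) cum 540
  x=15 (N3, w=100) cum 640
  x=16 (N7, w=7) cum 647
⇒ x* = 3
y-coordinate, sorted with cumulative weight:
  y=5 (N7, w=7) cum 7
  y=9 (N3, w=100) cum 107
  y=14 (N5, w=60) cum 167
  y=15 (N6, w=250) cum 417  ← median
  y=16 (N1, w=175) cum 592
  y=17 (N2, w=35) cum 627
  y=19 (N4, w=20) cum 647
⇒ y* = 15

(3, 15)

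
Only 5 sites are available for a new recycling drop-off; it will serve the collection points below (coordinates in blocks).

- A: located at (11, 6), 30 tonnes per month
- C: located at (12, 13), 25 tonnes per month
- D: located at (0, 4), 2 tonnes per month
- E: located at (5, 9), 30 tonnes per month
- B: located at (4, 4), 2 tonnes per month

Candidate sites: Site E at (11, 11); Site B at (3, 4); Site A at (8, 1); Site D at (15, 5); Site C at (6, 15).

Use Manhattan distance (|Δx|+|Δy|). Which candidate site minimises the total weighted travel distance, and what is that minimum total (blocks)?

Total weighted distance at each candidate:
  Site E (11, 11): total = 529
  Site B (3, 4): total = 968
  Site A (8, 1): total = 1006
  Site D (15, 5): total = 901
  Site C (6, 15): total = 890
Minimum is at Site E with total 529 blocks.

Site E, total 529 blocks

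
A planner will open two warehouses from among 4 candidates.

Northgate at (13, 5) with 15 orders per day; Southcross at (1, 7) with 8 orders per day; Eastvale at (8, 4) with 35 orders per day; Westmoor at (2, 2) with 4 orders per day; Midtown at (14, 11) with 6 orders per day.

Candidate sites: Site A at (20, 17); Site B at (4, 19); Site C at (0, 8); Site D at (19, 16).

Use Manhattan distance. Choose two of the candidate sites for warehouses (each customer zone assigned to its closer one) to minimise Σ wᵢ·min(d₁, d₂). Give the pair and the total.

{Site C, Site D}, total 768

Evaluate every pair (each demand assigned to the nearer of the two):
  {Site C, Site D}: total = 768
  {Site A, Site C}: total = 780
  {Site B, Site C}: total = 810
  {Site B, Site D}: total = 1176
  {Site A, Site B}: total = 1218
  {Site A, Site D}: total = 1460
Best pair: {Site C, Site D} with total 768.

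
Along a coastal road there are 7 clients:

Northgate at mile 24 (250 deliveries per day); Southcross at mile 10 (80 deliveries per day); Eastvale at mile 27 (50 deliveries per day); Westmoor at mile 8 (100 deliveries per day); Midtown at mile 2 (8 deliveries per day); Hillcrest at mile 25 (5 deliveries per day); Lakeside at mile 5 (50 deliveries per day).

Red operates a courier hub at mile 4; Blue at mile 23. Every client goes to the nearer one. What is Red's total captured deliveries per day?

The indifferent point is the midpoint (4+23)/2 = 13.5; clients left of it (closer to Red at 4) go to Red, those right go to Blue.
  Midtown at 2 (w=8) → Red
  Lakeside at 5 (w=50) → Red
  Westmoor at 8 (w=100) → Red
  Southcross at 10 (w=80) → Red
  Northgate at 24 (w=250) → Blue
  Hillcrest at 25 (w=5) → Blue
  Eastvale at 27 (w=50) → Blue
Red captures 238; Blue captures 305.

238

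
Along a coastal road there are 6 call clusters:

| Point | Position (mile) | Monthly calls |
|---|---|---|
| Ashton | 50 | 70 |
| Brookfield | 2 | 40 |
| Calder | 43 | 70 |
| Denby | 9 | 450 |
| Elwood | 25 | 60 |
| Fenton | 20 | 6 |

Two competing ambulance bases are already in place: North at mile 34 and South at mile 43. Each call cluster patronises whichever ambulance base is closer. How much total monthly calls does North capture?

The indifferent point is the midpoint (34+43)/2 = 38.5; call clusters left of it (closer to North at 34) go to North, those right go to South.
  Brookfield at 2 (w=40) → North
  Denby at 9 (w=450) → North
  Fenton at 20 (w=6) → North
  Elwood at 25 (w=60) → North
  Calder at 43 (w=70) → South
  Ashton at 50 (w=70) → South
North captures 556; South captures 140.

556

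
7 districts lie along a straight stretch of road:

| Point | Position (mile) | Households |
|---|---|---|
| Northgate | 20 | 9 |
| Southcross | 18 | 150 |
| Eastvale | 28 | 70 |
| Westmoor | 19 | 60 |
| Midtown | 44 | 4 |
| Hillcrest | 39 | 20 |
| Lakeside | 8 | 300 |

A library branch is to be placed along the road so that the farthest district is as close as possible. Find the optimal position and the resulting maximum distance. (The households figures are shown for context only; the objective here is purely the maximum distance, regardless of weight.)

The 1-center on a line is the midpoint of the two extreme points: leftmost at 8, rightmost at 44.
Optimal location = (8 + 44)/2 = 26; maximum distance = (44 − 8)/2 = 18.

location 26, max distance 18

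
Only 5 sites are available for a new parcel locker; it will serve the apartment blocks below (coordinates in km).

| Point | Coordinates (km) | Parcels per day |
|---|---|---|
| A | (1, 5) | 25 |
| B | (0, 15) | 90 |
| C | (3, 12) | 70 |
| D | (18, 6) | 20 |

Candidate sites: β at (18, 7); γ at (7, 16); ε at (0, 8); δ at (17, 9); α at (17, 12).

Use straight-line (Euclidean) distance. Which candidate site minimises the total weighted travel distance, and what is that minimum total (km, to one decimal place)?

Total weighted distance at each candidate:
  β (18, 7): total = 3327.5
  γ (7, 16): total = 1642.9
  ε (0, 8): total = 1421.3
  δ (17, 9): total = 3100.3
  α (17, 12): total = 3091.9
Minimum is at ε with total 1421.3 km.

ε, total 1421.3 km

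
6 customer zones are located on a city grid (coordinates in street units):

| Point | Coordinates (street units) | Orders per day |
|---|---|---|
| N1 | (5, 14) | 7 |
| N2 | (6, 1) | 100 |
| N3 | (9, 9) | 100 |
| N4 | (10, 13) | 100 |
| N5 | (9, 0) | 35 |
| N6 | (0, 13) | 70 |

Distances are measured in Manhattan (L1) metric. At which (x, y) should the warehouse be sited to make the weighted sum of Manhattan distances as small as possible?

(9, 9)

Manhattan distance separates: Σwᵢ(|x−xᵢ|+|y−yᵢ|) = Σwᵢ|x−xᵢ| + Σwᵢ|y−yᵢ|, so x and y are optimised independently as 1-D weighted medians.
Total weight W = 412; half = 206.
x-coordinate, sorted with cumulative weight:
  x=0 (N6, w=70) cum 70
  x=5 (N1, w=7) cum 77
  x=6 (N2, w=100) cum 177
  x=9 (N3, w=100) cum 277  ← median
  x=9 (N5, w=35) cum 312
  x=10 (N4, w=100) cum 412
⇒ x* = 9
y-coordinate, sorted with cumulative weight:
  y=0 (N5, w=35) cum 35
  y=1 (N2, w=100) cum 135
  y=9 (N3, w=100) cum 235  ← median
  y=13 (N4, w=100) cum 335
  y=13 (N6, w=70) cum 405
  y=14 (N1, w=7) cum 412
⇒ y* = 9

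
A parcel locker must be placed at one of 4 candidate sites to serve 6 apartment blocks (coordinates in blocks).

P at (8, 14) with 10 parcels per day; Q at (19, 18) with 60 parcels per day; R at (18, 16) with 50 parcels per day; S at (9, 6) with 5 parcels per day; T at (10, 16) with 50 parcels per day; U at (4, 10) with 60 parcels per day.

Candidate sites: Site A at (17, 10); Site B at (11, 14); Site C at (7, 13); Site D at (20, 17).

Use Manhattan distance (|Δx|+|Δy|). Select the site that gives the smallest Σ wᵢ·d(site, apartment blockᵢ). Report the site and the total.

Total weighted distance at each candidate:
  Site A (17, 10): total = 2570
  Site B (11, 14): total = 2060
  Site C (7, 13): total = 2445
  Site D (20, 17): total = 2460
Minimum is at Site B with total 2060 blocks.

Site B, total 2060 blocks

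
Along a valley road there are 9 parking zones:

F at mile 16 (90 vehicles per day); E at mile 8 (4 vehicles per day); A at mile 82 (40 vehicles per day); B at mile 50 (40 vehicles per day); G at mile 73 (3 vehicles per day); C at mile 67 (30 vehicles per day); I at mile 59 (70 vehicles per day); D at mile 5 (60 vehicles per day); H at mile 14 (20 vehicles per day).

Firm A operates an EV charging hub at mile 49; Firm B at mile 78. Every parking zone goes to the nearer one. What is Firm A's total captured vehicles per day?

The indifferent point is the midpoint (49+78)/2 = 63.5; parking zones left of it (closer to Firm A at 49) go to Firm A, those right go to Firm B.
  D at 5 (w=60) → Firm A
  E at 8 (w=4) → Firm A
  H at 14 (w=20) → Firm A
  F at 16 (w=90) → Firm A
  B at 50 (w=40) → Firm A
  I at 59 (w=70) → Firm A
  C at 67 (w=30) → Firm B
  G at 73 (w=3) → Firm B
  A at 82 (w=40) → Firm B
Firm A captures 284; Firm B captures 73.

284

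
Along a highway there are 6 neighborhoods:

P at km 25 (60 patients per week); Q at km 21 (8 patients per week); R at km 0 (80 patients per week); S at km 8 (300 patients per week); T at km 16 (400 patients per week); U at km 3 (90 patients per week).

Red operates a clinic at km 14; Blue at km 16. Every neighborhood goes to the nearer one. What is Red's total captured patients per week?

470

The indifferent point is the midpoint (14+16)/2 = 15; neighborhoods left of it (closer to Red at 14) go to Red, those right go to Blue.
  R at 0 (w=80) → Red
  U at 3 (w=90) → Red
  S at 8 (w=300) → Red
  T at 16 (w=400) → Blue
  Q at 21 (w=8) → Blue
  P at 25 (w=60) → Blue
Red captures 470; Blue captures 468.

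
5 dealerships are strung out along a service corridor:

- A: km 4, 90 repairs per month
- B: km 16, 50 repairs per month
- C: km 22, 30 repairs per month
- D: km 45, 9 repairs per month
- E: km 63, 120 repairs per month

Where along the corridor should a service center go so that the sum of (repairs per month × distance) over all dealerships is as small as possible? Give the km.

For a sum of weighted absolute distances on a line, the optimum is the weighted median (not the mean). Total weight W = 299; half-weight = 149.5.
Sort by position and accumulate weight:
  km 4 (A, w=90) → cum 90
  km 16 (B, w=50) → cum 140
  km 22 (C, w=30) → cum 170  ≥ 149.5 → median here
  km 45 (D, w=9) → cum 179
  km 63 (E, w=120) → cum 299
Optimal location: km 22.

x = 22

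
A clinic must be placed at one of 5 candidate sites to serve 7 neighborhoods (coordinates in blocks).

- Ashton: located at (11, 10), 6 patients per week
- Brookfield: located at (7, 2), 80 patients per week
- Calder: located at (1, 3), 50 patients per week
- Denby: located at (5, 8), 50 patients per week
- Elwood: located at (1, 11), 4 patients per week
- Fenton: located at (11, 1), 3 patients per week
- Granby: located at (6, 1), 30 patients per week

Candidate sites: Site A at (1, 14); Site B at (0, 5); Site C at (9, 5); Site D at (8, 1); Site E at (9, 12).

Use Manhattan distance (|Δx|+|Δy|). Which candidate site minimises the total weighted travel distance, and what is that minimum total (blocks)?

Total weighted distance at each candidate:
  Site A (1, 14): total = 3195
  Site B (0, 5): total = 1819
  Site C (9, 5): total = 1576
  Site D (8, 1): total = 1319
  Site E (9, 12): total = 2729
Minimum is at Site D with total 1319 blocks.

Site D, total 1319 blocks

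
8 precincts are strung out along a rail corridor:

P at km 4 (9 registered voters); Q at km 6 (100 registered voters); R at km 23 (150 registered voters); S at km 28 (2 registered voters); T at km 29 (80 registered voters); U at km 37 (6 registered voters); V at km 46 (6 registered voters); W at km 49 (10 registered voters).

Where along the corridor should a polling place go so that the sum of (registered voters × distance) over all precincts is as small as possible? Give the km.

x = 23

For a sum of weighted absolute distances on a line, the optimum is the weighted median (not the mean). Total weight W = 363; half-weight = 181.5.
Sort by position and accumulate weight:
  km 4 (P, w=9) → cum 9
  km 6 (Q, w=100) → cum 109
  km 23 (R, w=150) → cum 259  ≥ 181.5 → median here
  km 28 (S, w=2) → cum 261
  km 29 (T, w=80) → cum 341
  km 37 (U, w=6) → cum 347
  km 46 (V, w=6) → cum 353
  km 49 (W, w=10) → cum 363
Optimal location: km 23.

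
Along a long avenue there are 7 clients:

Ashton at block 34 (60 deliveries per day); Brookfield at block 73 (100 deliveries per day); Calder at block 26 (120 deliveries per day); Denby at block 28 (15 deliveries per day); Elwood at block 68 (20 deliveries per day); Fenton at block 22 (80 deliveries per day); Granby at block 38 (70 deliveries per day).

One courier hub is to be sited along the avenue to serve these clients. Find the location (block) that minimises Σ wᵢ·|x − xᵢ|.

For a sum of weighted absolute distances on a line, the optimum is the weighted median (not the mean). Total weight W = 465; half-weight = 232.5.
Sort by position and accumulate weight:
  block 22 (Fenton, w=80) → cum 80
  block 26 (Calder, w=120) → cum 200
  block 28 (Denby, w=15) → cum 215
  block 34 (Ashton, w=60) → cum 275  ≥ 232.5 → median here
  block 38 (Granby, w=70) → cum 345
  block 68 (Elwood, w=20) → cum 365
  block 73 (Brookfield, w=100) → cum 465
Optimal location: block 34.

x = 34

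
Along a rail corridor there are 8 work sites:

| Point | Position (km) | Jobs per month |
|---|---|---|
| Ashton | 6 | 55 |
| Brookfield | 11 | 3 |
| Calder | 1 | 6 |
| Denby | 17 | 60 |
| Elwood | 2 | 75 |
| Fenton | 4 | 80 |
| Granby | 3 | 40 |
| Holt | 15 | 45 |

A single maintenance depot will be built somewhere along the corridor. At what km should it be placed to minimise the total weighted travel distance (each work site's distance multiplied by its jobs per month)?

x = 4

For a sum of weighted absolute distances on a line, the optimum is the weighted median (not the mean). Total weight W = 364; half-weight = 182.
Sort by position and accumulate weight:
  km 1 (Calder, w=6) → cum 6
  km 2 (Elwood, w=75) → cum 81
  km 3 (Granby, w=40) → cum 121
  km 4 (Fenton, w=80) → cum 201  ≥ 182 → median here
  km 6 (Ashton, w=55) → cum 256
  km 11 (Brookfield, w=3) → cum 259
  km 15 (Holt, w=45) → cum 304
  km 17 (Denby, w=60) → cum 364
Optimal location: km 4.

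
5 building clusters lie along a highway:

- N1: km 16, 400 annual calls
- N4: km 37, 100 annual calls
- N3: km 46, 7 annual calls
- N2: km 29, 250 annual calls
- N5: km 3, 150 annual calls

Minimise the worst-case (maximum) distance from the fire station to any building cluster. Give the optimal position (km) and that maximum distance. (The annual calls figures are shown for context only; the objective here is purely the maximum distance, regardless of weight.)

The 1-center on a line is the midpoint of the two extreme points: leftmost at 3, rightmost at 46.
Optimal location = (3 + 46)/2 = 24.5; maximum distance = (46 − 3)/2 = 21.5.

location 24.5, max distance 21.5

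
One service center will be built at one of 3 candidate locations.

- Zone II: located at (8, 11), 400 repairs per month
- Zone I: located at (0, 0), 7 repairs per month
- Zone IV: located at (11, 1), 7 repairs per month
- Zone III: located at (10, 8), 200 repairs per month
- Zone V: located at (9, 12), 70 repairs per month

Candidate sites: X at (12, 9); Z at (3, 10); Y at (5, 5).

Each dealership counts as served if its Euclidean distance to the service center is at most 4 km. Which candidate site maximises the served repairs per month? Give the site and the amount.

X, covering 200

Coverage radius r = 4 km; a point is covered iff (Δx)²+(Δy)² ≤ 4² = 16.
  X (12, 9): covers {Zone III} → 200
  Z (3, 10): covers {none} → 0
  Y (5, 5): covers {none} → 0
Maximum coverage at X: 200 repairs per month.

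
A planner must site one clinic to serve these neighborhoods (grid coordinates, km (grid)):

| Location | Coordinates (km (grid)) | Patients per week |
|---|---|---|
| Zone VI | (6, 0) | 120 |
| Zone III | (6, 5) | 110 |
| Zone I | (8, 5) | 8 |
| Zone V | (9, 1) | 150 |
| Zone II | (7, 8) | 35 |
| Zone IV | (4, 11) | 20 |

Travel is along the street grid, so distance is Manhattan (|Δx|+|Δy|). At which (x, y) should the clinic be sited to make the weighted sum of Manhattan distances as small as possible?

Manhattan distance separates: Σwᵢ(|x−xᵢ|+|y−yᵢ|) = Σwᵢ|x−xᵢ| + Σwᵢ|y−yᵢ|, so x and y are optimised independently as 1-D weighted medians.
Total weight W = 443; half = 221.5.
x-coordinate, sorted with cumulative weight:
  x=4 (Zone IV, w=20) cum 20
  x=6 (Zone VI, w=120) cum 140
  x=6 (Zone III, w=110) cum 250  ← median
  x=7 (Zone II, w=35) cum 285
  x=8 (Zone I, w=8) cum 293
  x=9 (Zone V, w=150) cum 443
⇒ x* = 6
y-coordinate, sorted with cumulative weight:
  y=0 (Zone VI, w=120) cum 120
  y=1 (Zone V, w=150) cum 270  ← median
  y=5 (Zone III, w=110) cum 380
  y=5 (Zone I, w=8) cum 388
  y=8 (Zone II, w=35) cum 423
  y=11 (Zone IV, w=20) cum 443
⇒ y* = 1

(6, 1)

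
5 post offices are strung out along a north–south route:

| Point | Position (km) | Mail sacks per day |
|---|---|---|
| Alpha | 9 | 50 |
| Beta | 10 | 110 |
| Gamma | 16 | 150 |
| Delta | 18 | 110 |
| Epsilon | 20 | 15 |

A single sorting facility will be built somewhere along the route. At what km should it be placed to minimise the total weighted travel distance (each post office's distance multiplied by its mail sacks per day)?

For a sum of weighted absolute distances on a line, the optimum is the weighted median (not the mean). Total weight W = 435; half-weight = 217.5.
Sort by position and accumulate weight:
  km 9 (Alpha, w=50) → cum 50
  km 10 (Beta, w=110) → cum 160
  km 16 (Gamma, w=150) → cum 310  ≥ 217.5 → median here
  km 18 (Delta, w=110) → cum 420
  km 20 (Epsilon, w=15) → cum 435
Optimal location: km 16.

x = 16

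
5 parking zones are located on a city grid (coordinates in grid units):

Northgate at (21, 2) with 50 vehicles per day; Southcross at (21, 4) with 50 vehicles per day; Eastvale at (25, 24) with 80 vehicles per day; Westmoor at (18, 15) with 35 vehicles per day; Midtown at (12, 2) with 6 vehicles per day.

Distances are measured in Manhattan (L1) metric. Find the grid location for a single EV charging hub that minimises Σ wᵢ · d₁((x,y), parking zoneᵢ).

Manhattan distance separates: Σwᵢ(|x−xᵢ|+|y−yᵢ|) = Σwᵢ|x−xᵢ| + Σwᵢ|y−yᵢ|, so x and y are optimised independently as 1-D weighted medians.
Total weight W = 221; half = 110.5.
x-coordinate, sorted with cumulative weight:
  x=12 (Midtown, w=6) cum 6
  x=18 (Westmoor, w=35) cum 41
  x=21 (Northgate, w=50) cum 91
  x=21 (Southcross, w=50) cum 141  ← median
  x=25 (Eastvale, w=80) cum 221
⇒ x* = 21
y-coordinate, sorted with cumulative weight:
  y=2 (Northgate, w=50) cum 50
  y=2 (Midtown, w=6) cum 56
  y=4 (Southcross, w=50) cum 106
  y=15 (Westmoor, w=35) cum 141  ← median
  y=24 (Eastvale, w=80) cum 221
⇒ y* = 15

(21, 15)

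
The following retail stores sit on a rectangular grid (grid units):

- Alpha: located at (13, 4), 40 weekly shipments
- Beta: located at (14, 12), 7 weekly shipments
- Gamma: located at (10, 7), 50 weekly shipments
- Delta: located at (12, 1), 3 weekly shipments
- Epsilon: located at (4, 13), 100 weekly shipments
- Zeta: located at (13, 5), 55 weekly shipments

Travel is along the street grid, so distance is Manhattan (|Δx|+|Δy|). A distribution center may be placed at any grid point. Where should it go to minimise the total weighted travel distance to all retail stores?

(10, 7)

Manhattan distance separates: Σwᵢ(|x−xᵢ|+|y−yᵢ|) = Σwᵢ|x−xᵢ| + Σwᵢ|y−yᵢ|, so x and y are optimised independently as 1-D weighted medians.
Total weight W = 255; half = 127.5.
x-coordinate, sorted with cumulative weight:
  x=4 (Epsilon, w=100) cum 100
  x=10 (Gamma, w=50) cum 150  ← median
  x=12 (Delta, w=3) cum 153
  x=13 (Alpha, w=40) cum 193
  x=13 (Zeta, w=55) cum 248
  x=14 (Beta, w=7) cum 255
⇒ x* = 10
y-coordinate, sorted with cumulative weight:
  y=1 (Delta, w=3) cum 3
  y=4 (Alpha, w=40) cum 43
  y=5 (Zeta, w=55) cum 98
  y=7 (Gamma, w=50) cum 148  ← median
  y=12 (Beta, w=7) cum 155
  y=13 (Epsilon, w=100) cum 255
⇒ y* = 7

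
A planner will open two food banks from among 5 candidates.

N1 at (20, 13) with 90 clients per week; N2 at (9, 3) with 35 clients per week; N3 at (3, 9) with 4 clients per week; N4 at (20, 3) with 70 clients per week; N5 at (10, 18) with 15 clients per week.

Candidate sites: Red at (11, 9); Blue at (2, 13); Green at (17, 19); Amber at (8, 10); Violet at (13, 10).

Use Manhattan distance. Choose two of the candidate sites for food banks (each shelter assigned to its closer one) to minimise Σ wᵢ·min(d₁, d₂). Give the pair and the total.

{Red, Green}, total 2292

Evaluate every pair (each demand assigned to the nearer of the two):
  {Red, Green}: total = 2292
  {Amber, Violet}: total = 2334
  {Green, Violet}: total = 2339
  {Red, Violet}: total = 2342
  {Blue, Violet}: total = 2450
  {Green, Amber}: total = 2564
  {Red, Blue}: total = 2670
  {Red, Amber}: total = 2674
  {Blue, Green}: total = 2875
  {Blue, Amber}: total = 3130
Best pair: {Red, Green} with total 2292.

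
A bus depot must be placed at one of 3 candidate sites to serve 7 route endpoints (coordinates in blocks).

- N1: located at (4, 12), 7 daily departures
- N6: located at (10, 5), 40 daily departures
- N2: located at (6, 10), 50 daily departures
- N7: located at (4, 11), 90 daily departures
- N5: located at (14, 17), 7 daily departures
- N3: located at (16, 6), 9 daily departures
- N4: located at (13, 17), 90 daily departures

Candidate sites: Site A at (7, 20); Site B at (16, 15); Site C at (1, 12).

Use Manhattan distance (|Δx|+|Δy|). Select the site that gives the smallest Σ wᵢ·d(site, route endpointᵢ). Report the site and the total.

Total weighted distance at each candidate:
  Site A (7, 20): total = 3514
  Site B (16, 15): total = 3494
  Site C (1, 12): total = 3216
Minimum is at Site C with total 3216 blocks.

Site C, total 3216 blocks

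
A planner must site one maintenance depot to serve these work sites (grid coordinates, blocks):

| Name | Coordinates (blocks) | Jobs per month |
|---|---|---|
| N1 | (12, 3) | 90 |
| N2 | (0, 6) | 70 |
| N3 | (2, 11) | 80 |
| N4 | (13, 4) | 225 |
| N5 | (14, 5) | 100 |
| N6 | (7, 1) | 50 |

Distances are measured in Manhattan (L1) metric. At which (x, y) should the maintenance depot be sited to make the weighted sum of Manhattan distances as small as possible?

(13, 4)

Manhattan distance separates: Σwᵢ(|x−xᵢ|+|y−yᵢ|) = Σwᵢ|x−xᵢ| + Σwᵢ|y−yᵢ|, so x and y are optimised independently as 1-D weighted medians.
Total weight W = 615; half = 307.5.
x-coordinate, sorted with cumulative weight:
  x=0 (N2, w=70) cum 70
  x=2 (N3, w=80) cum 150
  x=7 (N6, w=50) cum 200
  x=12 (N1, w=90) cum 290
  x=13 (N4, w=225) cum 515  ← median
  x=14 (N5, w=100) cum 615
⇒ x* = 13
y-coordinate, sorted with cumulative weight:
  y=1 (N6, w=50) cum 50
  y=3 (N1, w=90) cum 140
  y=4 (N4, w=225) cum 365  ← median
  y=5 (N5, w=100) cum 465
  y=6 (N2, w=70) cum 535
  y=11 (N3, w=80) cum 615
⇒ y* = 4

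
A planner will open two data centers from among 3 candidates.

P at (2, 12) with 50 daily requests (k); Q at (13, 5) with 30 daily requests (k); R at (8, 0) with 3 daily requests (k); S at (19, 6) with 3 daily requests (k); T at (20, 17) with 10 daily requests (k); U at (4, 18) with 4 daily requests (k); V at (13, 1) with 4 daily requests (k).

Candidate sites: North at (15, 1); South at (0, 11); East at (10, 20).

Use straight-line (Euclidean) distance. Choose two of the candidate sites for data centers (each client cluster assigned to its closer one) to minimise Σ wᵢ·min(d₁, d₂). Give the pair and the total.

Evaluate every pair (each demand assigned to the nearer of the two):
  {North, South}: total = 494.3
  {South, East}: total = 827.4
  {North, East}: total = 878.0
Best pair: {North, South} with total 494.3.

{North, South}, total 494.3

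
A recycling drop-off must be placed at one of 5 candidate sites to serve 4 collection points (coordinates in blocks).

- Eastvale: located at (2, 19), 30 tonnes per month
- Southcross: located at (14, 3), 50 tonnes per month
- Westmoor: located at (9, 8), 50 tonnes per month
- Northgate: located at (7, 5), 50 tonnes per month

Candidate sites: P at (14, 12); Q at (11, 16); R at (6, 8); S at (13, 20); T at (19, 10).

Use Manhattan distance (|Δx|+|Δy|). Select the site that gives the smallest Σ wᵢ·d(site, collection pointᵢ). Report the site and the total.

Total weighted distance at each candidate:
  P (14, 12): total = 2170
  Q (11, 16): total = 2410
  R (6, 8): total = 1450
  S (13, 20): total = 3110
  T (19, 10): total = 2830
Minimum is at R with total 1450 blocks.

R, total 1450 blocks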